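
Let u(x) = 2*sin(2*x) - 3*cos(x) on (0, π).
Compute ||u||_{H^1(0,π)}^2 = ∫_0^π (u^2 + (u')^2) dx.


||u||_{H^1(0,π)}^2 = -32 + 19*π

u'(x) = 3*sin(x) + 4*cos(2*x).
Expand u² and (u')² and integrate term by term on (0, π), using: for integers n ≥ 1, ∫_0^π sin²(nx) dx = ∫_0^π cos²(nx) dx = π/2; for n ≠ n', ∫_0^π sin(nx)sin(n'x) dx = ∫_0^π cos(nx)cos(n'x) dx = 0; and by product-to-sum, ∫_0^π sin(nx)cos(n'x) dx = ½∫_0^π [sin((n+n')x) + sin((n−n')x)] dx, which is 0 when n+n' is even and 2n/(n²−n'²) when n+n' is odd (it need not vanish on (0, π)).
  u² squared terms: (-3)²·∫cos(x)² dx = 9·π/2 = 9*π/2;  (2)²·∫sin(2x)² dx = 4·π/2 = 2*π.
  u² cross terms: 2·(-3)·(2)·∫cos(x)·sin(2x) dx = -12·(4/3) = -16.
  So ∫_0^π u² dx = 9*π/2 + 2*π − 16 = -16 + 13*π/2.
  (u')² squared terms: (3)²·∫sin(x)² dx = 9·π/2 = 9*π/2;  (4)²·∫cos(2x)² dx = 16·π/2 = 8*π.
  (u')² cross terms: 2·(3)·(4)·∫sin(x)·cos(2x) dx = 24·(-2/3) = -16.
  So ∫_0^π (u')² dx = 9*π/2 + 8*π − 16 = -16 + 25*π/2.
||u||_{H^1}^2 = (-16 + 13*π/2) + (-16 + 25*π/2) = -32 + 19*π.


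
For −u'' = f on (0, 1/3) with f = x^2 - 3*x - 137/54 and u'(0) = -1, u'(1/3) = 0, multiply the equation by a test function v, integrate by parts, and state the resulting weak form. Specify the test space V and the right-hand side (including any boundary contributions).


V = H^1(0, 1/3) (v unrestricted at boundary; u is determined up to an additive constant); weak form: ∫_0^1/3 u'v' dx = ∫_0^1/3 (x^2 - 3*x - 137/54) v dx + v(0) for all v ∈ V.

Multiply both sides by a test function v and integrate from 0 to 1/3:
  ∫_0^1/3 −u''(x) v(x) dx = ∫_0^1/3 f(x) v(x) dx.
Integrate the LHS by parts once:
  ∫_0^1/3 −u'' v dx = −[u'(x) v(x)]_0^1/3 + ∫_0^1/3 u'(x) v'(x) dx.
Thus ∫_0^1/3 u'(x) v'(x) dx = ∫_0^1/3 f(x) v(x) dx + [u'(x) v(x)]_0^1/3.
Choose V so that boundary terms are either known or forced to vanish.
u has inhomogeneous Neumann u'(0) = -1, u'(1/3) = 0. [u' v]_0^1/3 = (0)·v(1/3) − (-1)·v(0) = v(0). Take V = H^1(0, 1/3); boundary term becomes part of RHS.
Weak formulation: find u (satisfying any essential BC) such that ∫_0^1/3 u'(x) v'(x) dx = ∫_0^1/3 f v dx + v(0) for all v ∈ V (Neumann data are natural BCs: they enter the RHS as boundary terms).
Substituting f(x) = x^2 - 3*x - 137/54, the right-hand side is ∫_0^1/3 (x^2 - 3*x - 137/54) v dx + v(0).
Compatibility check (pure Neumann): taking v ≡ 1 ∈ V gives 0 = ∫_0^1/3 f dx + (0) − (-1), i.e. ∫_0^1/3 f dx must equal u'(0) − u'(1/3) = -1. Indeed ∫_0^1/3 (x^2 - 3*x - 137/54) dx = -1, so the data are compatible. The solution is then unique only up to an additive constant (fix it e.g. by requiring ∫_0^1/3 u dx = 0).


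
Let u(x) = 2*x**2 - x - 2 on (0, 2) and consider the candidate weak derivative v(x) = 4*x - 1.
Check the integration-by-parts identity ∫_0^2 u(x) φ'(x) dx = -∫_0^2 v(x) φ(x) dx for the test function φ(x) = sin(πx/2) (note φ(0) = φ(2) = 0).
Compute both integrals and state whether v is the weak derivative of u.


LHS = -12/π, RHS = -12/π. Yes, v = u' weakly.

u(x) = 2*x**2 - x - 2, classical derivative u'(x) = 4*x - 1.
φ(x) = sin(πx/2), so φ'(x) = π*cos(π*x/2)/2.
Note φ(0) = φ(2) = 0, so the boundary term u·φ vanishes.
LHS = ∫_0^2 u(x) φ'(x) dx = ∫_0^2 (π*x^2*cos(π*x/2) - π*x*cos(π*x/2)/2 - π*cos(π*x/2)) dx. Term by term:
  ∫_0^2 -π*cos(π*x/2) dx = 0;  ∫_0^2 π*x^2*cos(π*x/2) dx = -16/π;  ∫_0^2 -π*x*cos(π*x/2)/2 dx = 4/π.
Sum: 0 − 16/π + 4/π = -12/π.
So LHS = -12/π.
∫_0^2 v(x) φ(x) dx = ∫_0^2 (4*x*sin(π*x/2) - sin(π*x/2)) dx. Term by term:
  ∫_0^2 -sin(π*x/2) dx = -4/π;  ∫_0^2 4*x*sin(π*x/2) dx = 16/π.
Sum: -4/π + 16/π = 12/π.
So RHS = -∫_0^2 v(x) φ(x) dx = -12/π.
LHS = RHS, so the identity holds for this test φ.
Moreover u is smooth here and v(x) = u'(x) = 4*x - 1 pointwise, so the identity holds for every test function. Hence v is the weak derivative of u.


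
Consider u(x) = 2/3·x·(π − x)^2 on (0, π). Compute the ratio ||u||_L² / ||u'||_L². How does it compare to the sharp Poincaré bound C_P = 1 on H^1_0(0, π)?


||u||_L² / ||u'||_L² = sqrt(14)*π/14 < C_P = 1.

u(x) = 2/3·x·(π − x)^2, so u'(x) = 2*(x - π)*(3*x - π)/3.
u(x) = 2/3·x·(π − x)^2 vanishes at x = 0 and x = π, so u ∈ H^1_0(0, π). Differentiate via the product rule and integrate the resulting polynomials term by term.
  ∫_0^π u² dx = ∫_0^π (4*x^6/9 - 16*π*x^5/9 + 8*π^2*x^4/3 - 16*π^3*x^3/9 + 4*π^4*x^2/9) dx. Term by term:
    ∫_0^π 4*x^6/9 dx = 4*π^7/63;  ∫_0^π -16*π*x^5/9 dx = -8*π^7/27;  ∫_0^π 8*π^2*x^4/3 dx = 8*π^7/15;
    ∫_0^π -16*π^3*x^3/9 dx = -4*π^7/9;  ∫_0^π 4*π^4*x^2/9 dx = 4*π^7/27.
  Sum: 4*π^7/63 − 8*π^7/27 + 8*π^7/15 − 4*π^7/9 + 4*π^7/27 = 4*π^7/945.
  ∫_0^π (u')² dx = ∫_0^π (4*x^4 - 32*π*x^3/3 + 88*π^2*x^2/9 - 32*π^3*x/9 + 4*π^4/9) dx. Term by term:
    ∫_0^π 4*x^4 dx = 4*π^5/5;  ∫_0^π -32*π*x^3/3 dx = -8*π^5/3;  ∫_0^π 88*π^2*x^2/9 dx = 88*π^5/27;
    ∫_0^π -32*π^3*x/9 dx = -16*π^5/9;  ∫_0^π 4*π^4/9 dx = 4*π^5/9.
  Sum: 4*π^5/5 − 8*π^5/3 + 88*π^5/27 − 16*π^5/9 + 4*π^5/9 = 8*π^5/135.
∫_0^π u² dx = 4*π^7/945, so ||u||_L² = 2*sqrt(105)*π^(7/2)/315.
∫_0^π (u')² dx = 8*π^5/135, so ||u'||_L² = 2*sqrt(30)*π^(5/2)/45.
Ratio ||u||_L² / ||u'||_L² = sqrt(14)*π/14.
Sharp Poincaré constant on H^1_0(0, π) is C_P = L/π = 1, achieved by sin(x).
A polynomial bump cannot attain the sharp Poincaré constant (only the first sine eigenfunction does), so the ratio is strictly less than C_P, consistent with ||u||_L² ≤ C_P ||u'||_L².


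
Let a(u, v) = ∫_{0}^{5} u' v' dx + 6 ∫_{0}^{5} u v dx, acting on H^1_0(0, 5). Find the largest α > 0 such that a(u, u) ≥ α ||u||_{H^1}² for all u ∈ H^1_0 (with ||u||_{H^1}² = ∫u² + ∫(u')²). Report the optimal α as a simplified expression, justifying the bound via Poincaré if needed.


α = 1

Coercivity of a(·,·) on H^1_0(0, 5) means a(u, u) ≥ α ||u||_{H^1}² for every u ∈ H^1_0.
The interval has length L = 5, and Poincaré/coercivity depend only on L. Here a(u, u) = ∫(u')² + (6)·∫u².
Here c = 6 ≥ 1, so a(u,u) = ∫(u')² + c∫u² ≥ ∫(u')² + ∫u² = ||u||_{H^1}², i.e. α = 1 works. No larger α is possible: a(u,u) ≥ α||u||_{H^1}² means (1−α)∫(u')² ≥ (α−c)∫u², and for the modes u_n = sin(nπ(x−x₀)/L) (x₀ the left endpoint) one has ∫u_n²/∫(u_n')² = (L/(nπ))² → 0, so a(u_n,u_n)/||u_n||_{H^1}² → 1. Hence the optimal constant is α = 1.
Therefore α = 1.


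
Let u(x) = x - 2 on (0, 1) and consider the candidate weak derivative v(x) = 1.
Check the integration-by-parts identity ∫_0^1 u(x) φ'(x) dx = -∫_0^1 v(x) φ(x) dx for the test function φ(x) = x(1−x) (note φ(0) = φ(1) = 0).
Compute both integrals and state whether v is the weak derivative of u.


LHS = -1/6, RHS = -1/6. Yes, v = u' weakly.

u(x) = x - 2, classical derivative u'(x) = 1.
φ(x) = x(1−x), so φ'(x) = 1 - 2*x.
Note φ(0) = φ(1) = 0, so the boundary term u·φ vanishes.
LHS = ∫_0^1 u(x) φ'(x) dx = ∫_0^1 (-2*x^2 + 5*x - 2) dx. Term by term:
  ∫_0^1 -2*x^2 dx = -2/3;  ∫_0^1 5*x dx = 5/2;  ∫_0^1 -2 dx = -2.
Sum: -2/3 + 5/2 − 2 = -1/6.
So LHS = -1/6.
∫_0^1 v(x) φ(x) dx = ∫_0^1 (-x^2 + x) dx. Term by term:
  ∫_0^1 -x^2 dx = -1/3;  ∫_0^1 x dx = 1/2.
Sum: -1/3 + 1/2 = 1/6.
So RHS = -∫_0^1 v(x) φ(x) dx = -1/6.
LHS = RHS, so the identity holds for this test φ.
Moreover u is smooth here and v(x) = u'(x) = 1 pointwise, so the identity holds for every test function. Hence v is the weak derivative of u.


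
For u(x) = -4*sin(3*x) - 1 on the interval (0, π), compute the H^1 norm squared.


||u||_{H^1(0,π)}^2 = 16/3 + 81*π

u'(x) = -12*cos(3*x).
Expand u² and (u')² and integrate term by term on (0, π), using: for integers n ≥ 1, ∫_0^π sin²(nx) dx = ∫_0^π cos²(nx) dx = π/2; for n ≠ n', ∫_0^π sin(nx)sin(n'x) dx = ∫_0^π cos(nx)cos(n'x) dx = 0; and by product-to-sum, ∫_0^π sin(nx)cos(n'x) dx = ½∫_0^π [sin((n+n')x) + sin((n−n')x)] dx, which is 0 when n+n' is even and 2n/(n²−n'²) when n+n' is odd (it need not vanish on (0, π)). For the constant mode: ∫_0^π 1 dx = π, ∫_0^π cos(nx) dx = 0, ∫_0^π sin(nx) dx = (1−(−1)^n)/n.
  u² squared terms: (-1)²·∫1 dx = 1·π = π;  (-4)²·∫sin(3x)² dx = 16·π/2 = 8*π.
  u² cross terms: 2·(-1)·(-4)·∫1·sin(3x) dx = 8·(2/3) = 16/3.
  So ∫_0^π u² dx = π + 8*π + 16/3 = 16/3 + 9*π.
  (u')² squared terms: (-12)²·∫cos(3x)² dx = 144·π/2 = 72*π.
  So ∫_0^π (u')² dx = 72*π.
||u||_{H^1}^2 = (16/3 + 9*π) + (72*π) = 16/3 + 81*π.


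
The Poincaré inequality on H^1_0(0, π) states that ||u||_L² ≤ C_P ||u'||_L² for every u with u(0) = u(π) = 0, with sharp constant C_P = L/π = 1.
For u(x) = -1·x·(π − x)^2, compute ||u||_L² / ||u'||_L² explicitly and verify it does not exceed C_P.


||u||_L² / ||u'||_L² = sqrt(14)*π/14 < C_P = 1.

u(x) = -1·x·(π − x)^2, so u'(x) = (π - 3*x)*(x - π).
u(x) = -1·x·(π − x)^2 vanishes at x = 0 and x = π, so u ∈ H^1_0(0, π). Differentiate via the product rule and integrate the resulting polynomials term by term.
  ∫_0^π u² dx = ∫_0^π (x^6 - 4*π*x^5 + 6*π^2*x^4 - 4*π^3*x^3 + π^4*x^2) dx. Term by term:
    ∫_0^π x^6 dx = π^7/7;  ∫_0^π -4*π*x^5 dx = -2*π^7/3;  ∫_0^π 6*π^2*x^4 dx = 6*π^7/5;
    ∫_0^π -4*π^3*x^3 dx = -π^7;  ∫_0^π π^4*x^2 dx = π^7/3.
  Sum: π^7/7 − 2*π^7/3 + 6*π^7/5 − π^7 + π^7/3 = π^7/105.
  ∫_0^π (u')² dx = ∫_0^π (9*x^4 - 24*π*x^3 + 22*π^2*x^2 - 8*π^3*x + π^4) dx. Term by term:
    ∫_0^π 9*x^4 dx = 9*π^5/5;  ∫_0^π -24*π*x^3 dx = -6*π^5;  ∫_0^π 22*π^2*x^2 dx = 22*π^5/3;
    ∫_0^π -8*π^3*x dx = -4*π^5;  ∫_0^π π^4 dx = π^5.
  Sum: 9*π^5/5 − 6*π^5 + 22*π^5/3 − 4*π^5 + π^5 = 2*π^5/15.
∫_0^π u² dx = π^7/105, so ||u||_L² = sqrt(105)*π^(7/2)/105.
∫_0^π (u')² dx = 2*π^5/15, so ||u'||_L² = sqrt(30)*π^(5/2)/15.
Ratio ||u||_L² / ||u'||_L² = sqrt(14)*π/14.
Sharp Poincaré constant on H^1_0(0, π) is C_P = L/π = 1, achieved by sin(x).
A polynomial bump cannot attain the sharp Poincaré constant (only the first sine eigenfunction does), so the ratio is strictly less than C_P, consistent with ||u||_L² ≤ C_P ||u'||_L².


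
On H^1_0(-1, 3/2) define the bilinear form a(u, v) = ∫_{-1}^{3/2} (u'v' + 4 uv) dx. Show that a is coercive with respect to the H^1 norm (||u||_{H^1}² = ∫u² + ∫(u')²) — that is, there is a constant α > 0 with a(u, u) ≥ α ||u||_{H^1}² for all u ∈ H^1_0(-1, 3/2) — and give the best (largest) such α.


α = 1

Coercivity of a(·,·) on H^1_0(-1, 3/2) means a(u, u) ≥ α ||u||_{H^1}² for every u ∈ H^1_0.
The interval has length L = 5/2, and Poincaré/coercivity depend only on L. Here a(u, u) = ∫(u')² + (4)·∫u².
Here c = 4 ≥ 1, so a(u,u) = ∫(u')² + c∫u² ≥ ∫(u')² + ∫u² = ||u||_{H^1}², i.e. α = 1 works. No larger α is possible: a(u,u) ≥ α||u||_{H^1}² means (1−α)∫(u')² ≥ (α−c)∫u², and for the modes u_n = sin(nπ(x−x₀)/L) (x₀ the left endpoint) one has ∫u_n²/∫(u_n')² = (L/(nπ))² → 0, so a(u_n,u_n)/||u_n||_{H^1}² → 1. Hence the optimal constant is α = 1.
Therefore α = 1.


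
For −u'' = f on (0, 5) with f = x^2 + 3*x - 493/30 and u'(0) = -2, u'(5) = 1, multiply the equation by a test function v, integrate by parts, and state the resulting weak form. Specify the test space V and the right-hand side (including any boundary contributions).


V = H^1(0, 5) (v unrestricted at boundary; u is determined up to an additive constant); weak form: ∫_0^5 u'v' dx = ∫_0^5 (x^2 + 3*x - 493/30) v dx + v(5) + 2·v(0) for all v ∈ V.

Multiply both sides by a test function v and integrate from 0 to 5:
  ∫_0^5 −u''(x) v(x) dx = ∫_0^5 f(x) v(x) dx.
Integrate the LHS by parts once:
  ∫_0^5 −u'' v dx = −[u'(x) v(x)]_0^5 + ∫_0^5 u'(x) v'(x) dx.
Thus ∫_0^5 u'(x) v'(x) dx = ∫_0^5 f(x) v(x) dx + [u'(x) v(x)]_0^5.
Choose V so that boundary terms are either known or forced to vanish.
u has inhomogeneous Neumann u'(0) = -2, u'(5) = 1. [u' v]_0^5 = (1)·v(5) − (-2)·v(0) = v(5) + 2·v(0). Take V = H^1(0, 5); boundary term becomes part of RHS.
Weak formulation: find u (satisfying any essential BC) such that ∫_0^5 u'(x) v'(x) dx = ∫_0^5 f v dx + v(5) + 2·v(0) for all v ∈ V (Neumann data are natural BCs: they enter the RHS as boundary terms).
Substituting f(x) = x^2 + 3*x - 493/30, the right-hand side is ∫_0^5 (x^2 + 3*x - 493/30) v dx + v(5) + 2·v(0).
Compatibility check (pure Neumann): taking v ≡ 1 ∈ V gives 0 = ∫_0^5 f dx + (1) − (-2), i.e. ∫_0^5 f dx must equal u'(0) − u'(5) = -3. Indeed ∫_0^5 (x^2 + 3*x - 493/30) dx = -3, so the data are compatible. The solution is then unique only up to an additive constant (fix it e.g. by requiring ∫_0^5 u dx = 0).


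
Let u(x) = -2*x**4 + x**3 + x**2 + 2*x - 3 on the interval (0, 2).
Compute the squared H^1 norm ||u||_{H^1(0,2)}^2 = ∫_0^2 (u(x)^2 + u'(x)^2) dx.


||u||_{H^1}^2 = 178894/315

The H^1 norm (squared) on an interval (0, L) is
  ||u||_{H^1}^2 = ∫_0^L u(x)^2 dx + ∫_0^L u'(x)^2 dx.
Compute u'(x) = -8*x**3 + 3*x**2 + 2*x + 2.
Then u(x)^2 = 4*x**8 - 4*x**7 - 3*x**6 - 6*x**5 + 17*x**4 - 2*x**3 - 2*x**2 - 12*x + 9 and u'(x)^2 = 64*x**6 - 48*x**5 - 23*x**4 - 20*x**3 + 16*x**2 + 8*x + 4.
Integrate each monomial from 0 to 2 using ∫_0^2 c·x^n dx = c·2^(n+1)/(n+1):
  ∫_0^2 u(x)^2 dx = ∫_0^2 (4*x^8 - 4*x^7 - 3*x^6 - 6*x^5 + 17*x^4 - 2*x^3 - 2*x^2 - 12*x + 9) dx. Term by term:
    ∫_0^2 4*x^8 dx = 2048/9;  ∫_0^2 -4*x^7 dx = -128;  ∫_0^2 -3*x^6 dx = -384/7;
    ∫_0^2 -6*x^5 dx = -64;  ∫_0^2 17*x^4 dx = 544/5;  ∫_0^2 -2*x^3 dx = -8;
    ∫_0^2 -2*x^2 dx = -16/3;  ∫_0^2 -12*x dx = -24;  ∫_0^2 9 dx = 18.
  Sum: 2048/9 − 128 − 384/7 − 64 + 544/5 − 8 − 16/3 − 24 + 18 = 22102/315.
  ∫_0^2 u'(x)^2 dx = ∫_0^2 (64*x^6 - 48*x^5 - 23*x^4 - 20*x^3 + 16*x^2 + 8*x + 4) dx. Term by term:
    ∫_0^2 64*x^6 dx = 8192/7;  ∫_0^2 -48*x^5 dx = -512;  ∫_0^2 -23*x^4 dx = -736/5;
    ∫_0^2 -20*x^3 dx = -80;  ∫_0^2 16*x^2 dx = 128/3;  ∫_0^2 8*x dx = 16;
    ∫_0^2 4 dx = 8.
  Sum: 8192/7 − 512 − 736/5 − 80 + 128/3 + 16 + 8 = 52264/105.
Adding: ||u||_{H^1}^2 = 22102/315 + 52264/105 = 178894/315.


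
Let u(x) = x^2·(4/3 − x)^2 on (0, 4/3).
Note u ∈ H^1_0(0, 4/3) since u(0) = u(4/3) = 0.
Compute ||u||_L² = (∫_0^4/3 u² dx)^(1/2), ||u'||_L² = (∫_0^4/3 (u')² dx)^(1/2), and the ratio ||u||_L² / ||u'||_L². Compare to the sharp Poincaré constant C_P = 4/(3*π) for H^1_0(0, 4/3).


||u||_L² / ||u'||_L² = 2*sqrt(3)/9 < C_P = 4/(3*π).

u(x) = x^2·(4/3 − x)^2, so u'(x) = 4*x*(3*x - 4)*(3*x - 2)/9.
u(x) = x^2·(4/3 − x)^2 vanishes at x = 0 and x = 4/3, so u ∈ H^1_0(0, 4/3). Differentiate via the product rule and integrate the resulting polynomials term by term.
  ∫_0^4/3 u² dx = ∫_0^4/3 (x^8 - 16*x^7/3 + 32*x^6/3 - 256*x^5/27 + 256*x^4/81) dx. Term by term:
    ∫_0^4/3 x^8 dx = 262144/177147;  ∫_0^4/3 -16*x^7/3 dx = -131072/19683;  ∫_0^4/3 32*x^6/3 dx = 524288/45927;
    ∫_0^4/3 -256*x^5/27 dx = -524288/59049;  ∫_0^4/3 256*x^4/81 dx = 262144/98415.
  Sum: 262144/177147 − 131072/19683 + 524288/45927 − 524288/59049 + 262144/98415 = 131072/6200145.
  ∫_0^4/3 (u')² dx = ∫_0^4/3 (16*x^6 - 64*x^5 + 832*x^4/9 - 512*x^3/9 + 1024*x^2/81) dx. Term by term:
    ∫_0^4/3 16*x^6 dx = 262144/15309;  ∫_0^4/3 -64*x^5 dx = -131072/2187;  ∫_0^4/3 832*x^4/9 dx = 851968/10935;
    ∫_0^4/3 -512*x^3/9 dx = -32768/729;  ∫_0^4/3 1024*x^2/81 dx = 65536/6561.
  Sum: 262144/15309 − 131072/2187 + 851968/10935 − 32768/729 + 65536/6561 = 32768/229635.
∫_0^4/3 u² dx = 131072/6200145, so ||u||_L² = 256*sqrt(210)/25515.
∫_0^4/3 (u')² dx = 32768/229635, so ||u'||_L² = 128*sqrt(70)/2835.
Ratio ||u||_L² / ||u'||_L² = 2*sqrt(3)/9.
Sharp Poincaré constant on H^1_0(0, 4/3) is C_P = L/π = 4/(3*π), achieved by sin(3*π/4·x).
A polynomial bump cannot attain the sharp Poincaré constant (only the first sine eigenfunction does), so the ratio is strictly less than C_P, consistent with ||u||_L² ≤ C_P ||u'||_L².


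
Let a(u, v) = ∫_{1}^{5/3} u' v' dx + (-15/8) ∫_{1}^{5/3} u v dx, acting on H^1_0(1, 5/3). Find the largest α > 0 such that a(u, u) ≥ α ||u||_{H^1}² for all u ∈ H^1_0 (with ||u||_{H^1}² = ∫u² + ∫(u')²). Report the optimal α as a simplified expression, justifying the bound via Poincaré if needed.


α = 3*(-5 + 6*π^2)/(2*(4 + 9*π^2))

Coercivity of a(·,·) on H^1_0(1, 5/3) means a(u, u) ≥ α ||u||_{H^1}² for every u ∈ H^1_0.
The interval has length L = 2/3, and Poincaré/coercivity depend only on L. Here a(u, u) = ∫(u')² + (-15/8)·∫u².
Here c = -15/8 < 0 with |c| < (π/L)² = 9*π^2/4, so coercivity still holds. The condition a(u,u) ≥ α||u||_{H^1}² reads (1−α)∫(u')² ≥ (α−c)∫u². Any admissible α is ≤ 1 (rapidly oscillating u have ∫u²/∫(u')² → 0), and α = 1 would force 0 ≥ (1−c)∫u², impossible since c < 1; so 1−α > 0. By the sharp Poincaré inequality on H^1_0 of an interval of length L, ∫(u')² ≥ (π/L)²∫u² with equality for the first sine mode sin(π(x−x₀)/L) (x₀ the left endpoint), so the inequality holds for all u iff (1−α)(π/L)² ≥ α − c, i.e. α ≤ ((π/L)² + c)/((π/L)² + 1) = (1 + c(L/π)²)/(1 + (L/π)²). (Direct route, valid since c ≤ 0: Poincaré gives c∫u² ≥ c(L/π)²∫(u')², so a(u,u) ≥ (1 + c(L/π)²)∫(u')², while ||u||_{H^1}² ≤ (1 + (L/π)²)∫(u')²; dividing yields the same α.) With (π/L)² = 9*π^2/4 and c = -15/8, the largest admissible constant is α = ((π/L)² + c)/((π/L)² + 1).
Simplifying, α = 3*(-5 + 6*π^2)/(2*(4 + 9*π^2)).


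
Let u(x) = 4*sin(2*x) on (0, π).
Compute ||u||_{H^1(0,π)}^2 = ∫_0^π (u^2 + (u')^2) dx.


||u||_{H^1(0,π)}^2 = 40*π

u'(x) = 8*cos(2*x).
Expand u² and (u')² and integrate term by term on (0, π), using: for integers n ≥ 1, ∫_0^π sin²(nx) dx = ∫_0^π cos²(nx) dx = π/2; for n ≠ n', ∫_0^π sin(nx)sin(n'x) dx = ∫_0^π cos(nx)cos(n'x) dx = 0; and by product-to-sum, ∫_0^π sin(nx)cos(n'x) dx = ½∫_0^π [sin((n+n')x) + sin((n−n')x)] dx, which is 0 when n+n' is even and 2n/(n²−n'²) when n+n' is odd (it need not vanish on (0, π)).
  u² squared terms: (4)²·∫sin(2x)² dx = 16·π/2 = 8*π.
  So ∫_0^π u² dx = 8*π.
  (u')² squared terms: (8)²·∫cos(2x)² dx = 64·π/2 = 32*π.
  So ∫_0^π (u')² dx = 32*π.
||u||_{H^1}^2 = (8*π) + (32*π) = 40*π.


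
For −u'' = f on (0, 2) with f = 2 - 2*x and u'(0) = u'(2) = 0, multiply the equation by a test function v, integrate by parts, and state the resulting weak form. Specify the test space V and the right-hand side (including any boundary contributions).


V = H^1(0, 2) (no boundary constraint on v; u is determined up to an additive constant); weak form: ∫_0^2 u'v' dx = ∫_0^2 (2 - 2*x) v dx for all v ∈ V.

Multiply both sides by a test function v and integrate from 0 to 2:
  ∫_0^2 −u''(x) v(x) dx = ∫_0^2 f(x) v(x) dx.
Integrate the LHS by parts once:
  ∫_0^2 −u'' v dx = −[u'(x) v(x)]_0^2 + ∫_0^2 u'(x) v'(x) dx.
Thus ∫_0^2 u'(x) v'(x) dx = ∫_0^2 f(x) v(x) dx + [u'(x) v(x)]_0^2.
Choose V so that boundary terms are either known or forced to vanish.
u has homogeneous Neumann: u'(0) = u'(2) = 0. So [u' v]_0^2 = 0·v(2) − 0·v(0) = 0 for any v; take V = H^1(0, 2).
Weak formulation: find u (satisfying any essential BC) such that ∫_0^2 u'(x) v'(x) dx = ∫_0^2 f v dx for all v ∈ V (homogeneous Neumann, so boundary terms vanish).
Substituting f(x) = 2 - 2*x, the right-hand side is ∫_0^2 (2 - 2*x) v dx.
Compatibility check (pure Neumann): taking v ≡ 1 ∈ V gives 0 = ∫_0^2 f dx + (0) − (0), i.e. ∫_0^2 f dx must equal u'(0) − u'(2) = 0. Indeed ∫_0^2 (2 - 2*x) dx = 0, so the data are compatible. The solution is then unique only up to an additive constant (fix it e.g. by requiring ∫_0^2 u dx = 0).


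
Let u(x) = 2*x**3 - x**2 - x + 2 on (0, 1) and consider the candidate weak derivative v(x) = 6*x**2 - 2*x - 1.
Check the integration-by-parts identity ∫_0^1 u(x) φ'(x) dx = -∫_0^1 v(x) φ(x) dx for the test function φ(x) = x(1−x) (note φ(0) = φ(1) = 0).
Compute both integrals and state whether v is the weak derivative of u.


LHS = 1/30, RHS = 1/30. Yes, v = u' weakly.

u(x) = 2*x**3 - x**2 - x + 2, classical derivative u'(x) = 6*x**2 - 2*x - 1.
φ(x) = x(1−x), so φ'(x) = 1 - 2*x.
Note φ(0) = φ(1) = 0, so the boundary term u·φ vanishes.
LHS = ∫_0^1 u(x) φ'(x) dx = ∫_0^1 (-4*x^4 + 4*x^3 + x^2 - 5*x + 2) dx. Term by term:
  ∫_0^1 -4*x^4 dx = -4/5;  ∫_0^1 4*x^3 dx = 1;  ∫_0^1 x^2 dx = 1/3;
  ∫_0^1 -5*x dx = -5/2;  ∫_0^1 2 dx = 2.
Sum: -4/5 + 1 + 1/3 − 5/2 + 2 = 1/30.
So LHS = 1/30.
∫_0^1 v(x) φ(x) dx = ∫_0^1 (-6*x^4 + 8*x^3 - x^2 - x) dx. Term by term:
  ∫_0^1 -6*x^4 dx = -6/5;  ∫_0^1 8*x^3 dx = 2;  ∫_0^1 -x^2 dx = -1/3;
  ∫_0^1 -x dx = -1/2.
Sum: -6/5 + 2 − 1/3 − 1/2 = -1/30.
So RHS = -∫_0^1 v(x) φ(x) dx = 1/30.
LHS = RHS, so the identity holds for this test φ.
Moreover u is smooth here and v(x) = u'(x) = 6*x**2 - 2*x - 1 pointwise, so the identity holds for every test function. Hence v is the weak derivative of u.


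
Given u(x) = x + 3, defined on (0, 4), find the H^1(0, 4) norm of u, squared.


||u||_{H^1}^2 = 328/3

The H^1 norm (squared) on an interval (0, L) is
  ||u||_{H^1}^2 = ∫_0^L u(x)^2 dx + ∫_0^L u'(x)^2 dx.
Compute u'(x) = 1.
Then u(x)^2 = x**2 + 6*x + 9 and u'(x)^2 = 1.
Integrate each monomial from 0 to 4 using ∫_0^4 c·x^n dx = c·4^(n+1)/(n+1):
  ∫_0^4 u(x)^2 dx = ∫_0^4 (x^2 + 6*x + 9) dx. Term by term:
    ∫_0^4 x^2 dx = 64/3;  ∫_0^4 6*x dx = 48;  ∫_0^4 9 dx = 36.
  Sum: 64/3 + 48 + 36 = 316/3.
  ∫_0^4 u'(x)^2 dx = ∫_0^4 (1) dx. Term by term:
    ∫_0^4 1 dx = 4.
Adding: ||u||_{H^1}^2 = 316/3 + 4 = 328/3.


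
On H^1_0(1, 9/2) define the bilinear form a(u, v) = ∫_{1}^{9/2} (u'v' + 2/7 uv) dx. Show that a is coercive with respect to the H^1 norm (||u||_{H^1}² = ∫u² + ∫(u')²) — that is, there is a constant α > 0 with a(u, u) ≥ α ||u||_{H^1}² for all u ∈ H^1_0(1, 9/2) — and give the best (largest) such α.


α = 2*(7 + 2*π^2)/(4*π^2 + 49)

Coercivity of a(·,·) on H^1_0(1, 9/2) means a(u, u) ≥ α ||u||_{H^1}² for every u ∈ H^1_0.
The interval has length L = 7/2, and Poincaré/coercivity depend only on L. Here a(u, u) = ∫(u')² + (2/7)·∫u².
Here 0 < c = 2/7 < 1. The condition a(u,u) ≥ α||u||_{H^1}² reads (1−α)∫(u')² ≥ (α−c)∫u². Any admissible α is ≤ 1 (rapidly oscillating u have ∫u²/∫(u')² → 0), and α = 1 would force 0 ≥ (1−c)∫u², impossible since c < 1; so 1−α > 0. By the sharp Poincaré inequality on H^1_0 of an interval of length L, ∫(u')² ≥ (π/L)²∫u² with equality for the first sine mode sin(π(x−x₀)/L) (x₀ the left endpoint), so the inequality holds for all u iff (1−α)(π/L)² ≥ α − c, i.e. α ≤ ((π/L)² + c)/((π/L)² + 1) = (1 + c(L/π)²)/(1 + (L/π)²). With (π/L)² = 4*π^2/49 and c = 2/7, the largest admissible constant is α = ((π/L)² + c)/((π/L)² + 1).
Simplifying, α = 2*(7 + 2*π^2)/(4*π^2 + 49).


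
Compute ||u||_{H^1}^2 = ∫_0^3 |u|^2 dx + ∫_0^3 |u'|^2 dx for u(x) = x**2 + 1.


||u||_{H^1}^2 = 528/5

The H^1 norm (squared) on an interval (0, L) is
  ||u||_{H^1}^2 = ∫_0^L u(x)^2 dx + ∫_0^L u'(x)^2 dx.
Compute u'(x) = 2*x.
Then u(x)^2 = x**4 + 2*x**2 + 1 and u'(x)^2 = 4*x**2.
Integrate each monomial from 0 to 3 using ∫_0^3 c·x^n dx = c·3^(n+1)/(n+1):
  ∫_0^3 u(x)^2 dx = ∫_0^3 (x^4 + 2*x^2 + 1) dx. Term by term:
    ∫_0^3 x^4 dx = 243/5;  ∫_0^3 2*x^2 dx = 18;  ∫_0^3 1 dx = 3.
  Sum: 243/5 + 18 + 3 = 348/5.
  ∫_0^3 u'(x)^2 dx = ∫_0^3 (4*x^2) dx. Term by term:
    ∫_0^3 4*x^2 dx = 36.
Adding: ||u||_{H^1}^2 = 348/5 + 36 = 528/5.


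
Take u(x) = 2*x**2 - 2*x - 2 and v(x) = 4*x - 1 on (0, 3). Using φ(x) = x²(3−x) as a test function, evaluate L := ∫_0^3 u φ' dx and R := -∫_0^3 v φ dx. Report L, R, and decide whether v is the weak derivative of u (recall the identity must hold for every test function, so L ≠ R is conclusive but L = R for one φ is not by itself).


LHS = -351/10, RHS = -837/20. No, v is not the weak derivative of u.

u(x) = 2*x**2 - 2*x - 2, classical derivative u'(x) = 4*x - 2.
φ(x) = x²(3−x), so φ'(x) = 3*x*(2 - x).
Note φ(0) = φ(3) = 0, so the boundary term u·φ vanishes.
LHS = ∫_0^3 u(x) φ'(x) dx = ∫_0^3 (-6*x^4 + 18*x^3 - 6*x^2 - 12*x) dx. Term by term:
  ∫_0^3 -6*x^4 dx = -1458/5;  ∫_0^3 18*x^3 dx = 729/2;  ∫_0^3 -6*x^2 dx = -54;
  ∫_0^3 -12*x dx = -54.
Sum: -1458/5 + 729/2 − 54 − 54 = -351/10.
So LHS = -351/10.
∫_0^3 v(x) φ(x) dx = ∫_0^3 (-4*x^4 + 13*x^3 - 3*x^2) dx. Term by term:
  ∫_0^3 -4*x^4 dx = -972/5;  ∫_0^3 13*x^3 dx = 1053/4;  ∫_0^3 -3*x^2 dx = -27.
Sum: -972/5 + 1053/4 − 27 = 837/20.
So RHS = -∫_0^3 v(x) φ(x) dx = -837/20.
LHS − RHS = 27/4 ≠ 0, so the identity fails.
(For a valid weak derivative the identity must hold for EVERY test function, in particular this one. The failure shows v is NOT the weak derivative of u.)
Correct weak derivative would be u'(x) = 4*x - 2.


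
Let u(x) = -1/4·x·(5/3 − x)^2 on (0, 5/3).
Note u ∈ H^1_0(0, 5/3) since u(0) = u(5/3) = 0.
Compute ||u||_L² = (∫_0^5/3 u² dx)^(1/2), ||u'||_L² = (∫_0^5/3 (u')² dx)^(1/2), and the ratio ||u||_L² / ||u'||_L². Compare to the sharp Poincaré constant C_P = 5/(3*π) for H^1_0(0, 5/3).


||u||_L² / ||u'||_L² = 5*sqrt(14)/42 < C_P = 5/(3*π).

u(x) = -1/4·x·(5/3 − x)^2, so u'(x) = (5 - 9*x)*(3*x - 5)/36.
u(x) = -1/4·x·(5/3 − x)^2 vanishes at x = 0 and x = 5/3, so u ∈ H^1_0(0, 5/3). Differentiate via the product rule and integrate the resulting polynomials term by term.
  ∫_0^5/3 u² dx = ∫_0^5/3 (x^6/16 - 5*x^5/12 + 25*x^4/24 - 125*x^3/108 + 625*x^2/1296) dx. Term by term:
    ∫_0^5/3 x^6/16 dx = 78125/244944;  ∫_0^5/3 -5*x^5/12 dx = -78125/52488;  ∫_0^5/3 25*x^4/24 dx = 15625/5832;
    ∫_0^5/3 -125*x^3/108 dx = -78125/34992;  ∫_0^5/3 625*x^2/1296 dx = 78125/104976.
  Sum: 78125/244944 − 78125/52488 + 15625/5832 − 78125/34992 + 78125/104976 = 15625/734832.
  ∫_0^5/3 (u')² dx = ∫_0^5/3 (9*x^4/16 - 5*x^3/2 + 275*x^2/72 - 125*x/54 + 625/1296) dx. Term by term:
    ∫_0^5/3 9*x^4/16 dx = 625/432;  ∫_0^5/3 -5*x^3/2 dx = -3125/648;  ∫_0^5/3 275*x^2/72 dx = 34375/5832;
    ∫_0^5/3 -125*x/54 dx = -3125/972;  ∫_0^5/3 625/1296 dx = 3125/3888.
  Sum: 625/432 − 3125/648 + 34375/5832 − 3125/972 + 3125/3888 = 625/5832.
∫_0^5/3 u² dx = 15625/734832, so ||u||_L² = 125*sqrt(7)/2268.
∫_0^5/3 (u')² dx = 625/5832, so ||u'||_L² = 25*sqrt(2)/108.
Ratio ||u||_L² / ||u'||_L² = 5*sqrt(14)/42.
Sharp Poincaré constant on H^1_0(0, 5/3) is C_P = L/π = 5/(3*π), achieved by sin(3*π/5·x).
A polynomial bump cannot attain the sharp Poincaré constant (only the first sine eigenfunction does), so the ratio is strictly less than C_P, consistent with ||u||_L² ≤ C_P ||u'||_L².


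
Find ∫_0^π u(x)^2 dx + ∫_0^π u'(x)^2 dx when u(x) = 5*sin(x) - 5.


||u||_{H^1(0,π)}^2 = -100 + 50*π

u'(x) = 5*cos(x).
Expand u² and (u')² and integrate term by term on (0, π), using: for integers n ≥ 1, ∫_0^π sin²(nx) dx = ∫_0^π cos²(nx) dx = π/2; for n ≠ n', ∫_0^π sin(nx)sin(n'x) dx = ∫_0^π cos(nx)cos(n'x) dx = 0; and by product-to-sum, ∫_0^π sin(nx)cos(n'x) dx = ½∫_0^π [sin((n+n')x) + sin((n−n')x)] dx, which is 0 when n+n' is even and 2n/(n²−n'²) when n+n' is odd (it need not vanish on (0, π)). For the constant mode: ∫_0^π 1 dx = π, ∫_0^π cos(nx) dx = 0, ∫_0^π sin(nx) dx = (1−(−1)^n)/n.
  u² squared terms: (-5)²·∫1 dx = 25·π = 25*π;  (5)²·∫sin(x)² dx = 25·π/2 = 25*π/2.
  u² cross terms: 2·(-5)·(5)·∫1·sin(x) dx = -50·(2) = -100.
  So ∫_0^π u² dx = 25*π + 25*π/2 − 100 = -100 + 75*π/2.
  (u')² squared terms: (5)²·∫cos(x)² dx = 25·π/2 = 25*π/2.
  So ∫_0^π (u')² dx = 25*π/2.
||u||_{H^1}^2 = (-100 + 75*π/2) + (25*π/2) = -100 + 50*π.


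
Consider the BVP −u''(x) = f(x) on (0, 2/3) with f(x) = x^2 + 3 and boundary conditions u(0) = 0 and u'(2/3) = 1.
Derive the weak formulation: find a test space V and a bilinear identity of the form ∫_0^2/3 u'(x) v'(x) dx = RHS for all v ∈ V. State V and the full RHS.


V = {v ∈ H^1(0, 2/3) : v(0) = 0} (test functions vanish at x = 0 where u is specified); weak form: ∫_0^2/3 u'v' dx = ∫_0^2/3 (x^2 + 3) v dx + v(2/3) for all v ∈ V.

Multiply both sides by a test function v and integrate from 0 to 2/3:
  ∫_0^2/3 −u''(x) v(x) dx = ∫_0^2/3 f(x) v(x) dx.
Integrate the LHS by parts once:
  ∫_0^2/3 −u'' v dx = −[u'(x) v(x)]_0^2/3 + ∫_0^2/3 u'(x) v'(x) dx.
Thus ∫_0^2/3 u'(x) v'(x) dx = ∫_0^2/3 f(x) v(x) dx + [u'(x) v(x)]_0^2/3.
Choose V so that boundary terms are either known or forced to vanish.
Mixed BC: u(0) = 0 (Dirichlet) and u'(2/3) = 1 (Neumann). Define V = {v ∈ H^1(0, 2/3) : v(0) = 0}. Then [u' v]_0^2/3 = u'(2/3)·v(2/3) − u'(0)·0 = v(2/3).
Weak formulation: find u (satisfying any essential BC) such that ∫_0^2/3 u'(x) v'(x) dx = ∫_0^2/3 f v dx + v(2/3) for all v ∈ V (Dirichlet at 0 absorbed into V; Neumann datum at x = 2/3 contributes the boundary term).
Substituting f(x) = x^2 + 3, the right-hand side is ∫_0^2/3 (x^2 + 3) v dx + v(2/3).


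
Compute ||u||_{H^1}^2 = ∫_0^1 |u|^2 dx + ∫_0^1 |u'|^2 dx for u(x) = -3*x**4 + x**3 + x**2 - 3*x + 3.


||u||_{H^1}^2 = 9817/420

The H^1 norm (squared) on an interval (0, L) is
  ||u||_{H^1}^2 = ∫_0^L u(x)^2 dx + ∫_0^L u'(x)^2 dx.
Compute u'(x) = -12*x**3 + 3*x**2 + 2*x - 3.
Then u(x)^2 = 9*x**8 - 6*x**7 - 5*x**6 + 20*x**5 - 23*x**4 + 15*x**2 - 18*x + 9 and u'(x)^2 = 144*x**6 - 72*x**5 - 39*x**4 + 84*x**3 - 14*x**2 - 12*x + 9.
Integrate each monomial from 0 to 1 using ∫_0^1 c·x^n dx = c·1^(n+1)/(n+1):
  ∫_0^1 u(x)^2 dx = ∫_0^1 (9*x^8 - 6*x^7 - 5*x^6 + 20*x^5 - 23*x^4 + 15*x^2 - 18*x + 9) dx. Term by term:
    ∫_0^1 9*x^8 dx = 1;  ∫_0^1 -6*x^7 dx = -3/4;  ∫_0^1 -5*x^6 dx = -5/7;
    ∫_0^1 20*x^5 dx = 10/3;  ∫_0^1 -23*x^4 dx = -23/5;  ∫_0^1 15*x^2 dx = 5;
    ∫_0^1 -18*x dx = -9;  ∫_0^1 9 dx = 9.
  Sum: 1 − 3/4 − 5/7 + 10/3 − 23/5 + 5 − 9 + 9 = 1373/420.
  ∫_0^1 u'(x)^2 dx = ∫_0^1 (144*x^6 - 72*x^5 - 39*x^4 + 84*x^3 - 14*x^2 - 12*x + 9) dx. Term by term:
    ∫_0^1 144*x^6 dx = 144/7;  ∫_0^1 -72*x^5 dx = -12;  ∫_0^1 -39*x^4 dx = -39/5;
    ∫_0^1 84*x^3 dx = 21;  ∫_0^1 -14*x^2 dx = -14/3;  ∫_0^1 -12*x dx = -6;
    ∫_0^1 9 dx = 9.
  Sum: 144/7 − 12 − 39/5 + 21 − 14/3 − 6 + 9 = 2111/105.
Adding: ||u||_{H^1}^2 = 1373/420 + 2111/105 = 9817/420.


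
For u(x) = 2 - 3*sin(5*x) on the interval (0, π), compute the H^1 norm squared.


||u||_{H^1(0,π)}^2 = -24/5 + 121*π

u'(x) = -15*cos(5*x).
Expand u² and (u')² and integrate term by term on (0, π), using: for integers n ≥ 1, ∫_0^π sin²(nx) dx = ∫_0^π cos²(nx) dx = π/2; for n ≠ n', ∫_0^π sin(nx)sin(n'x) dx = ∫_0^π cos(nx)cos(n'x) dx = 0; and by product-to-sum, ∫_0^π sin(nx)cos(n'x) dx = ½∫_0^π [sin((n+n')x) + sin((n−n')x)] dx, which is 0 when n+n' is even and 2n/(n²−n'²) when n+n' is odd (it need not vanish on (0, π)). For the constant mode: ∫_0^π 1 dx = π, ∫_0^π cos(nx) dx = 0, ∫_0^π sin(nx) dx = (1−(−1)^n)/n.
  u² squared terms: (2)²·∫1 dx = 4·π = 4*π;  (-3)²·∫sin(5x)² dx = 9·π/2 = 9*π/2.
  u² cross terms: 2·(2)·(-3)·∫1·sin(5x) dx = -12·(2/5) = -24/5.
  So ∫_0^π u² dx = 4*π + 9*π/2 − 24/5 = -24/5 + 17*π/2.
  (u')² squared terms: (-15)²·∫cos(5x)² dx = 225·π/2 = 225*π/2.
  So ∫_0^π (u')² dx = 225*π/2.
||u||_{H^1}^2 = (-24/5 + 17*π/2) + (225*π/2) = -24/5 + 121*π.


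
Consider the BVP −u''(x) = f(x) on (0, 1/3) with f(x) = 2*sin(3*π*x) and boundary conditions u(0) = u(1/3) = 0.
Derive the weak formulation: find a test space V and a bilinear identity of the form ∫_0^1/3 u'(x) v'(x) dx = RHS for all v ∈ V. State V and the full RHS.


V = H^1_0(0, 1/3) (so v(0) = v(1/3) = 0); weak form: ∫_0^1/3 u'v' dx = ∫_0^1/3 (2*sin(3*π*x)) v dx for all v ∈ V.

Multiply both sides by a test function v and integrate from 0 to 1/3:
  ∫_0^1/3 −u''(x) v(x) dx = ∫_0^1/3 f(x) v(x) dx.
Integrate the LHS by parts once:
  ∫_0^1/3 −u'' v dx = −[u'(x) v(x)]_0^1/3 + ∫_0^1/3 u'(x) v'(x) dx.
Thus ∫_0^1/3 u'(x) v'(x) dx = ∫_0^1/3 f(x) v(x) dx + [u'(x) v(x)]_0^1/3.
Choose V so that boundary terms are either known or forced to vanish.
u is Dirichlet: u(0) = u(1/3) = 0. Let V = H^1_0(0, 1/3); then v(0) = v(1/3) = 0, and [u' v]_0^1/3 = 0.
Weak formulation: find u (satisfying any essential BC) such that ∫_0^1/3 u'(x) v'(x) dx = ∫_0^1/3 f v dx for all v ∈ V.
Substituting f(x) = 2*sin(3*π*x), the right-hand side is ∫_0^1/3 (2*sin(3*π*x)) v dx.


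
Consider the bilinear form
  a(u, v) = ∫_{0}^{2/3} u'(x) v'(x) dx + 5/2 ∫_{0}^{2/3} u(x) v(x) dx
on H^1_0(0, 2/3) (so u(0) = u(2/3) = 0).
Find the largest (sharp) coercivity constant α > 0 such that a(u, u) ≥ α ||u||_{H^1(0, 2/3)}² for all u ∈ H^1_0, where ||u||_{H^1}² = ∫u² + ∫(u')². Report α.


α = 1

Coercivity of a(·,·) on H^1_0(0, 2/3) means a(u, u) ≥ α ||u||_{H^1}² for every u ∈ H^1_0.
The interval has length L = 2/3, and Poincaré/coercivity depend only on L. Here a(u, u) = ∫(u')² + (5/2)·∫u².
Here c = 5/2 ≥ 1, so a(u,u) = ∫(u')² + c∫u² ≥ ∫(u')² + ∫u² = ||u||_{H^1}², i.e. α = 1 works. No larger α is possible: a(u,u) ≥ α||u||_{H^1}² means (1−α)∫(u')² ≥ (α−c)∫u², and for the modes u_n = sin(nπ(x−x₀)/L) (x₀ the left endpoint) one has ∫u_n²/∫(u_n')² = (L/(nπ))² → 0, so a(u_n,u_n)/||u_n||_{H^1}² → 1. Hence the optimal constant is α = 1.
Therefore α = 1.


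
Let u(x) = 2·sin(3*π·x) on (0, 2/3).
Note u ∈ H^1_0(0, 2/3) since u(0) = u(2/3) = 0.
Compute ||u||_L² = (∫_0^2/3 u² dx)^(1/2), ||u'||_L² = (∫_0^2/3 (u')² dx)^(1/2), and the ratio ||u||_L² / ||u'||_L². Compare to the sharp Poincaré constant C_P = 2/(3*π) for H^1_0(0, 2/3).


||u||_L² / ||u'||_L² = 1/(3*π) < C_P = 2/(3*π).

u(x) = 2·sin(3*π·x), so u'(x) = 6*π*cos(3*π*x).
Writing u(x) = A·sin(kπx/L) with A = 2 and k = 2, use ∫_0^L sin²(kπx/L) dx = L/2 and ∫_0^L cos²(kπx/L) dx = L/2.
u² = 4·sin²(3*π·x) and (u')² = 36*π^2·cos²(3*π·x), and each of sin², cos² integrates to L/2 = 1/3 over (0, 2/3).
∫_0^2/3 u² dx = 4/3, so ||u||_L² = 2*sqrt(3)/3.
∫_0^2/3 (u')² dx = 12*π^2, so ||u'||_L² = 2*sqrt(3)*π.
Ratio ||u||_L² / ||u'||_L² = 1/(3*π).
Sharp Poincaré constant on H^1_0(0, 2/3) is C_P = L/π = 2/(3*π), achieved by sin(3*π/2·x).
This is the k = 2 harmonic; the ratio L/(kπ) is strictly less than C_P = L/π, consistent with the sharp inequality ||u||_L² ≤ C_P ||u'||_L².


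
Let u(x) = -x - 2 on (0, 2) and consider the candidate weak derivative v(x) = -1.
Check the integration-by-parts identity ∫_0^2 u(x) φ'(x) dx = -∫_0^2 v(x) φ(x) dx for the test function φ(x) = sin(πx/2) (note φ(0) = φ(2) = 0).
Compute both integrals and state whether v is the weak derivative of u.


LHS = 4/π, RHS = 4/π. Yes, v = u' weakly.

u(x) = -x - 2, classical derivative u'(x) = -1.
φ(x) = sin(πx/2), so φ'(x) = π*cos(π*x/2)/2.
Note φ(0) = φ(2) = 0, so the boundary term u·φ vanishes.
LHS = ∫_0^2 u(x) φ'(x) dx = ∫_0^2 (-π*x*cos(π*x/2)/2 - π*cos(π*x/2)) dx. Term by term:
  ∫_0^2 -π*cos(π*x/2) dx = 0;  ∫_0^2 -π*x*cos(π*x/2)/2 dx = 4/π.
Sum: 0 + 4/π = 4/π.
So LHS = 4/π.
∫_0^2 v(x) φ(x) dx = ∫_0^2 (-sin(π*x/2)) dx. Term by term:
  ∫_0^2 -sin(π*x/2) dx = -4/π.
So RHS = -∫_0^2 v(x) φ(x) dx = 4/π.
LHS = RHS, so the identity holds for this test φ.
Moreover u is smooth here and v(x) = u'(x) = -1 pointwise, so the identity holds for every test function. Hence v is the weak derivative of u.


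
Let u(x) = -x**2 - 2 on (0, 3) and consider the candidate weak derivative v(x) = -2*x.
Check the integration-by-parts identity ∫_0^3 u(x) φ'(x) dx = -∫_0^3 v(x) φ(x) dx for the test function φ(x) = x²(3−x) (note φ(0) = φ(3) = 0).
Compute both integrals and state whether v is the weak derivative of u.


LHS = 243/10, RHS = 243/10. Yes, v = u' weakly.

u(x) = -x**2 - 2, classical derivative u'(x) = -2*x.
φ(x) = x²(3−x), so φ'(x) = 3*x*(2 - x).
Note φ(0) = φ(3) = 0, so the boundary term u·φ vanishes.
LHS = ∫_0^3 u(x) φ'(x) dx = ∫_0^3 (3*x^4 - 6*x^3 + 6*x^2 - 12*x) dx. Term by term:
  ∫_0^3 3*x^4 dx = 729/5;  ∫_0^3 -6*x^3 dx = -243/2;  ∫_0^3 6*x^2 dx = 54;
  ∫_0^3 -12*x dx = -54.
Sum: 729/5 − 243/2 + 54 − 54 = 243/10.
So LHS = 243/10.
∫_0^3 v(x) φ(x) dx = ∫_0^3 (2*x^4 - 6*x^3) dx. Term by term:
  ∫_0^3 2*x^4 dx = 486/5;  ∫_0^3 -6*x^3 dx = -243/2.
Sum: 486/5 − 243/2 = -243/10.
So RHS = -∫_0^3 v(x) φ(x) dx = 243/10.
LHS = RHS, so the identity holds for this test φ.
Moreover u is smooth here and v(x) = u'(x) = -2*x pointwise, so the identity holds for every test function. Hence v is the weak derivative of u.


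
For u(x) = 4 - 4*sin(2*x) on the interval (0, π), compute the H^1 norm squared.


||u||_{H^1(0,π)}^2 = 56*π

u'(x) = -8*cos(2*x).
Expand u² and (u')² and integrate term by term on (0, π), using: for integers n ≥ 1, ∫_0^π sin²(nx) dx = ∫_0^π cos²(nx) dx = π/2; for n ≠ n', ∫_0^π sin(nx)sin(n'x) dx = ∫_0^π cos(nx)cos(n'x) dx = 0; and by product-to-sum, ∫_0^π sin(nx)cos(n'x) dx = ½∫_0^π [sin((n+n')x) + sin((n−n')x)] dx, which is 0 when n+n' is even and 2n/(n²−n'²) when n+n' is odd (it need not vanish on (0, π)). For the constant mode: ∫_0^π 1 dx = π, ∫_0^π cos(nx) dx = 0, ∫_0^π sin(nx) dx = (1−(−1)^n)/n.
  u² squared terms: (4)²·∫1 dx = 16·π = 16*π;  (-4)²·∫sin(2x)² dx = 16·π/2 = 8*π.
  u² cross terms: 2·(4)·(-4)·∫1·sin(2x) dx = -32·(0) = 0.
  So ∫_0^π u² dx = 16*π + 8*π + 0 = 24*π.
  (u')² squared terms: (-8)²·∫cos(2x)² dx = 64·π/2 = 32*π.
  So ∫_0^π (u')² dx = 32*π.
||u||_{H^1}^2 = (24*π) + (32*π) = 56*π.


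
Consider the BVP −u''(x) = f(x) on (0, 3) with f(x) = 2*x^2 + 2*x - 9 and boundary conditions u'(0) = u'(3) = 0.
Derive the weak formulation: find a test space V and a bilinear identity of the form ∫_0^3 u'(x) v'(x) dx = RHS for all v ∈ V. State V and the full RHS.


V = H^1(0, 3) (no boundary constraint on v; u is determined up to an additive constant); weak form: ∫_0^3 u'v' dx = ∫_0^3 (2*x^2 + 2*x - 9) v dx for all v ∈ V.

Multiply both sides by a test function v and integrate from 0 to 3:
  ∫_0^3 −u''(x) v(x) dx = ∫_0^3 f(x) v(x) dx.
Integrate the LHS by parts once:
  ∫_0^3 −u'' v dx = −[u'(x) v(x)]_0^3 + ∫_0^3 u'(x) v'(x) dx.
Thus ∫_0^3 u'(x) v'(x) dx = ∫_0^3 f(x) v(x) dx + [u'(x) v(x)]_0^3.
Choose V so that boundary terms are either known or forced to vanish.
u has homogeneous Neumann: u'(0) = u'(3) = 0. So [u' v]_0^3 = 0·v(3) − 0·v(0) = 0 for any v; take V = H^1(0, 3).
Weak formulation: find u (satisfying any essential BC) such that ∫_0^3 u'(x) v'(x) dx = ∫_0^3 f v dx for all v ∈ V (homogeneous Neumann, so boundary terms vanish).
Substituting f(x) = 2*x^2 + 2*x - 9, the right-hand side is ∫_0^3 (2*x^2 + 2*x - 9) v dx.
Compatibility check (pure Neumann): taking v ≡ 1 ∈ V gives 0 = ∫_0^3 f dx + (0) − (0), i.e. ∫_0^3 f dx must equal u'(0) − u'(3) = 0. Indeed ∫_0^3 (2*x^2 + 2*x - 9) dx = 0, so the data are compatible. The solution is then unique only up to an additive constant (fix it e.g. by requiring ∫_0^3 u dx = 0).


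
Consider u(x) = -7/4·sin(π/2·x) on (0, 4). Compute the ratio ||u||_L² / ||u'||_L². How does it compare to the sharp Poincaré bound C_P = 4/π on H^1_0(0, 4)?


||u||_L² / ||u'||_L² = 2/π < C_P = 4/π.

u(x) = -7/4·sin(π/2·x), so u'(x) = -7*π*cos(π*x/2)/8.
Writing u(x) = A·sin(kπx/L) with A = -7/4 and k = 2, use ∫_0^L sin²(kπx/L) dx = L/2 and ∫_0^L cos²(kπx/L) dx = L/2.
u² = 49/16·sin²(π/2·x) and (u')² = 49*π^2/64·cos²(π/2·x), and each of sin², cos² integrates to L/2 = 2 over (0, 4).
∫_0^4 u² dx = 49/8, so ||u||_L² = 7*sqrt(2)/4.
∫_0^4 (u')² dx = 49*π^2/32, so ||u'||_L² = 7*sqrt(2)*π/8.
Ratio ||u||_L² / ||u'||_L² = 2/π.
Sharp Poincaré constant on H^1_0(0, 4) is C_P = L/π = 4/π, achieved by sin(π/4·x).
This is the k = 2 harmonic; the ratio L/(kπ) is strictly less than C_P = L/π, consistent with the sharp inequality ||u||_L² ≤ C_P ||u'||_L².
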